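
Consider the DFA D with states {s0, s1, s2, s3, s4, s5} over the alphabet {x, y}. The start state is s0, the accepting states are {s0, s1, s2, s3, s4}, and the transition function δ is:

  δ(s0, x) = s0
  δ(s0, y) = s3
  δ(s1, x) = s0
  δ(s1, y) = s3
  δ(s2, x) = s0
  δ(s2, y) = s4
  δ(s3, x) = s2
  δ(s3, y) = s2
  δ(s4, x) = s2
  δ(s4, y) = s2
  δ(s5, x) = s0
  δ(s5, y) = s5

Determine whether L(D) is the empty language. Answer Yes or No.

The empty string ε is accepted: the run s0 ends in the accepting state s0.
Since at least one string is accepted, L(D) is not empty.

No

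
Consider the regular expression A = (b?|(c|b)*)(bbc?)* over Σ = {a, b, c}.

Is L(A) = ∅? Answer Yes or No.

No

The empty string ε matches the expression, so it belongs to L(A).
Since L(A) contains at least one string, it is not empty.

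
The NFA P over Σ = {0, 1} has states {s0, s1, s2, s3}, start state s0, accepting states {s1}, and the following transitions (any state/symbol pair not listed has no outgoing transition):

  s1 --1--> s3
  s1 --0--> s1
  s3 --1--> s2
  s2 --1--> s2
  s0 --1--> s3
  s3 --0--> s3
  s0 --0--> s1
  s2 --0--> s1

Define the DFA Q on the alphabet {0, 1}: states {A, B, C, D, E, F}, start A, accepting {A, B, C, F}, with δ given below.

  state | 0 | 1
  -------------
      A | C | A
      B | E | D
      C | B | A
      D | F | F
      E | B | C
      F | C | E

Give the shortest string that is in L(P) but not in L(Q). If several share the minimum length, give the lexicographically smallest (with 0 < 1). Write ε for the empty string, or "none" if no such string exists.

The string 000 is accepted by P but not by Q.
No shorter string lies in the difference, and 000 is the lexicographically first length-3 string in L(P) \ L(Q).

000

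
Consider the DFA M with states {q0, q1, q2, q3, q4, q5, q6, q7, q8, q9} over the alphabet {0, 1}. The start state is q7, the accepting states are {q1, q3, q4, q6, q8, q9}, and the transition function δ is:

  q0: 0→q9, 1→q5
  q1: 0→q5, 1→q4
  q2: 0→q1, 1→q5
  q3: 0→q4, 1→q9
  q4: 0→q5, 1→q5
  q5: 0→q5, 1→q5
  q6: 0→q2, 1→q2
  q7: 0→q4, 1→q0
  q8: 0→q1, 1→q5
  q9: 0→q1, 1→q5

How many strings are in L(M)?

The useful subgraph on states {q0, q1, q4, q7, q9} is acyclic, so L(M) is finite; the longest accepting path visits 5 useful states, giving maximum string length 4.
Counting accepting paths from q7 by length: 1 of length 1, 1 of length 2, 1 of length 3, 1 of length 4. Total 4.

4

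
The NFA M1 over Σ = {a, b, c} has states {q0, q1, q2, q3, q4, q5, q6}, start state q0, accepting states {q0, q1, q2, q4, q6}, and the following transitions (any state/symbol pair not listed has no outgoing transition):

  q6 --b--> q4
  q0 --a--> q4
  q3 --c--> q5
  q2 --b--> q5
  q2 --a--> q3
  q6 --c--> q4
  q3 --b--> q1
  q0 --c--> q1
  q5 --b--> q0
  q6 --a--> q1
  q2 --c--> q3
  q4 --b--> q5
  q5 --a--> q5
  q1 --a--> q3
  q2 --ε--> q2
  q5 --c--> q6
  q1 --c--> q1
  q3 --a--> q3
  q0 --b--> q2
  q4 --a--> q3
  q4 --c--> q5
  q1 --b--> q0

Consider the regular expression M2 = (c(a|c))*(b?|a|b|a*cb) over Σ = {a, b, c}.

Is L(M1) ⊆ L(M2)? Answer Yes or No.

No

The string c is in L(M1) but not in L(M2).
So L(M1) ⊄ L(M2).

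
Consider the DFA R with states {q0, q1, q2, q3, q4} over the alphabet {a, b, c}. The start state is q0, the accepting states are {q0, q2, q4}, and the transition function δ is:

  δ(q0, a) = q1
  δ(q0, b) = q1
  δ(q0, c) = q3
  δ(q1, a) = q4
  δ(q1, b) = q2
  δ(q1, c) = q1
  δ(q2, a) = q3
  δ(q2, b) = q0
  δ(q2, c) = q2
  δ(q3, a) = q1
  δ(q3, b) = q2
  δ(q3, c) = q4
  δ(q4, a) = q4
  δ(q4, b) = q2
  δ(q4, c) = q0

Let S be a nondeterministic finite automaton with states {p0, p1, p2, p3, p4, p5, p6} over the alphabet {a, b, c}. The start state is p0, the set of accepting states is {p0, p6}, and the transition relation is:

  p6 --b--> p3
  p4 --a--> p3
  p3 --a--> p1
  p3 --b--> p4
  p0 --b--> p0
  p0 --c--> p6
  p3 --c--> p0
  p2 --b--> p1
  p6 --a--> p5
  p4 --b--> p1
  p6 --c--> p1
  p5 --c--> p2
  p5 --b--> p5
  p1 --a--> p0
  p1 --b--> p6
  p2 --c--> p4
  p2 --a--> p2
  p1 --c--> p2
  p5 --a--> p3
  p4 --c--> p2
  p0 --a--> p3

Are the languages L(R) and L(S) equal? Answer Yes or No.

The string aa is accepted by R but rejected by S.
So L(R) ≠ L(S).

No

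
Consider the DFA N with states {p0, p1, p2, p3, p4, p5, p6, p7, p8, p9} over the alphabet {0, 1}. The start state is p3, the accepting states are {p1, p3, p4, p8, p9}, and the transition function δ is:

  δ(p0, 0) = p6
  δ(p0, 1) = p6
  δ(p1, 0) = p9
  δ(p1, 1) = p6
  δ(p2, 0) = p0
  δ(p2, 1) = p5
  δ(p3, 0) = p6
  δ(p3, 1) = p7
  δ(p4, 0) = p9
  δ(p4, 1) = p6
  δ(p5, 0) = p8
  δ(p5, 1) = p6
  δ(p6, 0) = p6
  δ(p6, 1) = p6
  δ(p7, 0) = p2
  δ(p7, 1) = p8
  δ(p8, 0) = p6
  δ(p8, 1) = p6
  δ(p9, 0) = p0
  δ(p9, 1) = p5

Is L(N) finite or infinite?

The useful states (reachable from p3 and able to reach an accepting state) are {p2, p3, p5, p7, p8}.
Restricted to these states the transition graph has no cycle, so every accepting path has bounded length and L is finite.

finite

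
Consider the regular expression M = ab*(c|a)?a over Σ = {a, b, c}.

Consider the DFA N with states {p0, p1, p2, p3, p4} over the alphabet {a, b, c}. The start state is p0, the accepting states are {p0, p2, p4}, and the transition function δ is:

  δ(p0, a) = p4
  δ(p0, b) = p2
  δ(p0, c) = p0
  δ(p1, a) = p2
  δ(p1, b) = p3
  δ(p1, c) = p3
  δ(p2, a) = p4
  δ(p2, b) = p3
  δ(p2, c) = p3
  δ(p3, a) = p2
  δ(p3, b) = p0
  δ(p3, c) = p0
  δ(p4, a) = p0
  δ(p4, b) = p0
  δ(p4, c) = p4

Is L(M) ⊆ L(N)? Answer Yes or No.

Converting the expression M to a DFA (subset construction, then merging equivalent states) gives the minimal DFA with states {m0, m1, m2, m3, m4, m5}, start state m0, accepting states {m3, m5} and transitions m0: a→m1, b→m2, c→m2; m1: a→m3, b→m1, c→m4; m2: a→m2, b→m2, c→m2; m3: a→m5, b→m2, c→m2; m4: a→m5, b→m2, c→m2; m5: a→m2, b→m2, c→m2.
Exploring the product automaton M × N from the start pair (m0, p0), following both machines on each input symbol, reaches 18 state pairs: (m0, p0), (m1, p4), (m2, p2), (m2, p0), (m3, p0), (m1, p0), (m4, p4), (m2, p4), (m2, p3), (m5, p4), (m3, p4), (m1, p2), (m4, p0), (m5, p0), (m1, p3), (m4, p3), (m3, p2), (m5, p2).
M accepts in {m3, m5} and N accepts in {p0, p2, p4}. The reachable pairs whose M-component is accepting are (m3, p0), (m5, p4), (m3, p4), (m5, p0), (m3, p2), (m5, p2); in each of them the N-component is accepting too, so the product for L(M) \ L(N) (M-component accepting, N-component rejecting) has no reachable accepting pair and the difference is empty.
Hence every string in L(M) is also in L(N).

Yes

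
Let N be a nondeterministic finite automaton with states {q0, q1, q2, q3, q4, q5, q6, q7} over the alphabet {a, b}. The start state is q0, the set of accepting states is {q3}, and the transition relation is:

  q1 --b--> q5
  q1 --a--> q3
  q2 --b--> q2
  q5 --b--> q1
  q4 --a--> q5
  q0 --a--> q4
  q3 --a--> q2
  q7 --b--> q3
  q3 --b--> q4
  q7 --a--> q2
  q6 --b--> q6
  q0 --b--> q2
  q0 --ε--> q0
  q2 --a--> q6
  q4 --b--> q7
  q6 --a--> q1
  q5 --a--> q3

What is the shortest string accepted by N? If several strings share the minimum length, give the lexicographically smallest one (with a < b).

aaa

A breadth-first search from q0 reaches an accepting state first via the path q0 → q4 → q5 → q3 on input aaa.
No string of length < 3 is accepted (BFS exhausts all shorter strings without reaching an accepting state), and aaa is the lexicographically least accepting string of length 3.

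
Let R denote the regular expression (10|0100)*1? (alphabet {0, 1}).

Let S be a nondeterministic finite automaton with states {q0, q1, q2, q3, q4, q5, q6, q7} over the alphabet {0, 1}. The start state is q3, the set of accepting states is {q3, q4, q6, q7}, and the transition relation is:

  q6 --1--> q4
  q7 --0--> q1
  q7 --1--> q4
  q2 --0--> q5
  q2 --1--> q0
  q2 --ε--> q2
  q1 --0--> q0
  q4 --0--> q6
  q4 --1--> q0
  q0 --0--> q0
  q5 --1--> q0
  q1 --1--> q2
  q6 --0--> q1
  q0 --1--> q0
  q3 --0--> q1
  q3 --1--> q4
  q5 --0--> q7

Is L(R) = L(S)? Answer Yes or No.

Yes

Converting the expression R to a DFA (subset construction, then merging equivalent states) gives the minimal DFA with states {r0, r1, r2, r3, r4, r5}, start state r0, accepting states {r0, r2} and transitions r0: 0→r1, 1→r2; r1: 0→r3, 1→r4; r2: 0→r0, 1→r3; r3: 0→r3, 1→r3; r4: 0→r5, 1→r3; r5: 0→r0, 1→r3.
Exploring the product automaton R × S from the start pair (r0, q3), following both machines on each input symbol, reaches 8 state pairs: (r0, q3), (r1, q1), (r2, q4), (r3, q0), (r4, q2), (r0, q6), (r5, q5), (r0, q7).
R accepts in {r0, r2} and S accepts in {q3, q4, q6, q7}. In every reachable pair the two components are either both accepting — (r0, q3), (r2, q4), (r0, q6), (r0, q7) — or both non-accepting, so no string is accepted by exactly one of the machines: L(R) \ L(S) and L(S) \ L(R) are both empty.
Hence every string is accepted by R iff it is accepted by S, and the two languages coincide.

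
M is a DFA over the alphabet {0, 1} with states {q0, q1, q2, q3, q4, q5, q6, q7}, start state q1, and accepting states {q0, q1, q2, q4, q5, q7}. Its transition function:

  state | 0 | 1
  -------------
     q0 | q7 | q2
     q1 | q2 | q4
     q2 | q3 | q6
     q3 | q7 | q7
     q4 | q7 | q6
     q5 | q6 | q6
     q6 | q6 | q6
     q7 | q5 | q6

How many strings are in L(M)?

9

The useful subgraph on states {q1, q2, q3, q4, q5, q7} is acyclic, so L(M) is finite; the longest accepting path visits 5 useful states, giving maximum string length 4.
Counting accepting paths from q1 by length: 1 of length 0, 2 of length 1, 1 of length 2, 3 of length 3, 2 of length 4. Total 9.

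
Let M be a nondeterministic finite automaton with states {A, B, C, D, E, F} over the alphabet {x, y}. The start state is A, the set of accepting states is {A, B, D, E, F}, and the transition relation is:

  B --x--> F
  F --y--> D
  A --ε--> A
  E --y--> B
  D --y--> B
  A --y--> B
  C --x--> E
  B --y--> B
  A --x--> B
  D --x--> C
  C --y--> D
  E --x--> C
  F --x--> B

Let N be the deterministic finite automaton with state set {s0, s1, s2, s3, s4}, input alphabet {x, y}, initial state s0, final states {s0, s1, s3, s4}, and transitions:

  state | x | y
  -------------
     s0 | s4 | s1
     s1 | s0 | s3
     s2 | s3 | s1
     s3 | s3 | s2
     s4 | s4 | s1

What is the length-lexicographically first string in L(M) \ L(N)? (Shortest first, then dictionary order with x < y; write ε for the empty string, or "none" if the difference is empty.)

The string yyy is accepted by M but not by N.
No shorter string lies in the difference, and yyy is the lexicographically first length-3 string in L(M) \ L(N).

yyy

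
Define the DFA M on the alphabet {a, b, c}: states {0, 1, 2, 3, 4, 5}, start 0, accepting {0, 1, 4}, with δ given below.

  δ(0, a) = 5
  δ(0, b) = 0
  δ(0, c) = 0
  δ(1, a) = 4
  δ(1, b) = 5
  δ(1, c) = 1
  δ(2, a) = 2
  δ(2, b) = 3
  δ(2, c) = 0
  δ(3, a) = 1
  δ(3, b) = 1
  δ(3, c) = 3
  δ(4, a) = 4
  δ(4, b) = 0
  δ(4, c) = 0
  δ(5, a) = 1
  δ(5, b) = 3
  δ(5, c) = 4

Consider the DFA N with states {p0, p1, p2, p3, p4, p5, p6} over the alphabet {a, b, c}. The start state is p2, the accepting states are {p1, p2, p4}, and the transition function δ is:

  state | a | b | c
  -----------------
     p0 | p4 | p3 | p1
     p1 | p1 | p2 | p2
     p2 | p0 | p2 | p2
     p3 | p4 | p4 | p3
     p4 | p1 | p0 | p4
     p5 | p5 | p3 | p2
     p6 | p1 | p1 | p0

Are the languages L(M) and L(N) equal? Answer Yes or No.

Exploring the product automaton M × N from the start pair (0, p2), following both machines on each input symbol, reaches 5 state pairs: (0, p2), (5, p0), (1, p4), (3, p3), (4, p1).
M accepts in {0, 1, 4} and N accepts in {p1, p2, p4}. In every reachable pair the two components are either both accepting — (0, p2), (1, p4), (4, p1) — or both non-accepting, so no string is accepted by exactly one of the machines: L(M) \ L(N) and L(N) \ L(M) are both empty.
Hence every string is accepted by M iff it is accepted by N, and the two languages coincide.

Yes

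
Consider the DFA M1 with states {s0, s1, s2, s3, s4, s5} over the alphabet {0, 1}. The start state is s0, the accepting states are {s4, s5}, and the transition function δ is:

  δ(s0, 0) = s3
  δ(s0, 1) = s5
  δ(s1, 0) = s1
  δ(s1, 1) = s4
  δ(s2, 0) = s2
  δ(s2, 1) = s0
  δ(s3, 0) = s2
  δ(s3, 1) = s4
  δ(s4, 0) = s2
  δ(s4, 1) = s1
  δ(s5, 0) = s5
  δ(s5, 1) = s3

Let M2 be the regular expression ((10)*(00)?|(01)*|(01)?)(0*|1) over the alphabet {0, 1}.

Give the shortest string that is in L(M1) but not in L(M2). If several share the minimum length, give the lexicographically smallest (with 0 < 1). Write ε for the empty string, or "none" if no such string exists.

111

The string 111 is accepted by M1 but not by M2.
No shorter string lies in the difference, and 111 is the lexicographically first length-3 string in L(M1) \ L(M2).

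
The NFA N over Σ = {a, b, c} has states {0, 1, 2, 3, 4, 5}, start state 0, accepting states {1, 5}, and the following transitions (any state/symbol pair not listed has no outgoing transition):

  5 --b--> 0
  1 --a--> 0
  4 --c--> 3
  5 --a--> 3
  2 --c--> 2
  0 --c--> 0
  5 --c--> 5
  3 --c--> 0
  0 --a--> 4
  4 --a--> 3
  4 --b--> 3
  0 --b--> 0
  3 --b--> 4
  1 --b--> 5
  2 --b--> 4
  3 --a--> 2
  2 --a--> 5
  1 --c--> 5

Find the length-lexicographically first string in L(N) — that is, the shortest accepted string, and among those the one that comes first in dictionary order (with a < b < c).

aaaa

A breadth-first search from 0 reaches an accepting state first via the path 0 → 4 → 3 → 2 → 5 on input aaaa.
No string of length < 4 is accepted (BFS exhausts all shorter strings without reaching an accepting state), and aaaa is the lexicographically least accepting string of length 4.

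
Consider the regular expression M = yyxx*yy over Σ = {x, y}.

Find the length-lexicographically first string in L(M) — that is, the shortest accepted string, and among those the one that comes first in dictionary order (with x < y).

yyxyy

By inspection of the expression, no string of length less than 5 matches, and yyxyy is the lexicographically first match of length 5.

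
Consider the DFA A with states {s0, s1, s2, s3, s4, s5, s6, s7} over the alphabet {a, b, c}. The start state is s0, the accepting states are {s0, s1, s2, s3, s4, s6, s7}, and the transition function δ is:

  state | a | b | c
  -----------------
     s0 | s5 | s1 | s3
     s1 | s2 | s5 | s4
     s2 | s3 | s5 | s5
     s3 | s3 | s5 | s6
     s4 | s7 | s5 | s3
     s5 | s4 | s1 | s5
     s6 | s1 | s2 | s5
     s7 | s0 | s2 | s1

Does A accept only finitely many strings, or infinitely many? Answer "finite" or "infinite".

infinite

State s3 is reachable from the start and can reach an accepting state, and it lies on the cycle s3 → s3.
Traversing that cycle any number of times yields accepted strings of unbounded length, so the language is infinite.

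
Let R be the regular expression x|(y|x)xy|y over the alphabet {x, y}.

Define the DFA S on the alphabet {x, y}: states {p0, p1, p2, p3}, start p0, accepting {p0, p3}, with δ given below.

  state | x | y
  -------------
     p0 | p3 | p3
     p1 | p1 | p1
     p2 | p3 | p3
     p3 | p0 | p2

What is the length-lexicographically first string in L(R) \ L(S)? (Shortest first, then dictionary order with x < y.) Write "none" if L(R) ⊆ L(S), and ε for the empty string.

none

Converting the expression R to a DFA (subset construction, then merging equivalent states) gives the minimal DFA with states {r0, r1, r2, r3, r4}, start state r0, accepting states {r1, r4} and transitions r0: x→r1, y→r1; r1: x→r2, y→r3; r2: x→r3, y→r4; r3: x→r3, y→r3; r4: x→r3, y→r3.
Exploring the product automaton R × S from the start pair (r0, p0), following both machines on each input symbol, reaches 7 state pairs: (r0, p0), (r1, p3), (r2, p0), (r3, p2), (r3, p3), (r4, p3), (r3, p0).
R accepts in {r1, r4} and S accepts in {p0, p3}. The reachable pairs whose R-component is accepting are (r1, p3), (r4, p3); in each of them the S-component is accepting too, so the product for L(R) \ L(S) (R-component accepting, S-component rejecting) has no reachable accepting pair and the difference is empty.
So every string accepted by R is also accepted by S: L(R) \ L(S) = ∅ and there is no such string.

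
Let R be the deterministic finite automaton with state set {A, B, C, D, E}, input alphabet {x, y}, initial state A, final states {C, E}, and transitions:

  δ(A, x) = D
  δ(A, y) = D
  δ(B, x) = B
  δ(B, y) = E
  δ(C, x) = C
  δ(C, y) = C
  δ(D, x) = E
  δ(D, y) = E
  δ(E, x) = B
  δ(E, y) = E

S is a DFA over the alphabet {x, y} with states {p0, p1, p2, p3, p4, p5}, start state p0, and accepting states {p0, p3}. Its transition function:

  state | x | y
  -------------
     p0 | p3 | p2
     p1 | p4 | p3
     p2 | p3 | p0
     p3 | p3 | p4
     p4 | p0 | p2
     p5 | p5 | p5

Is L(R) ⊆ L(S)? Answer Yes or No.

No

The string xy is in L(R) but not in L(S).
So L(R) ⊄ L(S).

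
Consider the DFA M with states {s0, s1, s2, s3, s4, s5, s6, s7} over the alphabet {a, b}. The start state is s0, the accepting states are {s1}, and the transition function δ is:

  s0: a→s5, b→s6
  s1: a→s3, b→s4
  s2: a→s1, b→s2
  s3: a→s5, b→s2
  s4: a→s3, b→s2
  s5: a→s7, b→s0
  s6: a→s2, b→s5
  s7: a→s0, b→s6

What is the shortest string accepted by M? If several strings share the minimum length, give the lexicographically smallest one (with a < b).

baa

A breadth-first search from s0 reaches an accepting state first via the path s0 → s6 → s2 → s1 on input baa.
No string of length < 3 is accepted (BFS exhausts all shorter strings without reaching an accepting state), and baa is the lexicographically least accepting string of length 3.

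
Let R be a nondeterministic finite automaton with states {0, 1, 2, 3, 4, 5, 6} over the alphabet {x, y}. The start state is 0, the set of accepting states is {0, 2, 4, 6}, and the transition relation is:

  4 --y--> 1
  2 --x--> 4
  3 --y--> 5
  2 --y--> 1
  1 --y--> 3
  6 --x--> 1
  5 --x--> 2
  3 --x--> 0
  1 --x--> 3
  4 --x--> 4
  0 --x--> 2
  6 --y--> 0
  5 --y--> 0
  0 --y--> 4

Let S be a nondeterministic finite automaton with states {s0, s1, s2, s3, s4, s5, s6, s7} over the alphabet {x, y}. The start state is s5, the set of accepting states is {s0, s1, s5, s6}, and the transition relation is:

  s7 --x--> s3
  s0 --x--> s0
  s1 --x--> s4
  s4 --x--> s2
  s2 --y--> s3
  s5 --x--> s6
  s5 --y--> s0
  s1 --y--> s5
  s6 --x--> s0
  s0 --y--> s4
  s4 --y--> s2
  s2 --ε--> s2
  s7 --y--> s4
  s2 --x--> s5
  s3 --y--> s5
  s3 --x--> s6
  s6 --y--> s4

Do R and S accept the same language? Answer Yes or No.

Yes

Exploring the product automaton R × S from the start pair (0, s5), following both machines on each input symbol, reaches 6 state pairs: (0, s5), (2, s6), (4, s0), (1, s4), (3, s2), (5, s3).
R accepts in {0, 2, 4, 6} and S accepts in {s0, s1, s5, s6}. In every reachable pair the two components are either both accepting — (0, s5), (2, s6), (4, s0) — or both non-accepting, so no string is accepted by exactly one of the machines: L(R) \ L(S) and L(S) \ L(R) are both empty.
Hence every string is accepted by R iff it is accepted by S, and the two languages coincide.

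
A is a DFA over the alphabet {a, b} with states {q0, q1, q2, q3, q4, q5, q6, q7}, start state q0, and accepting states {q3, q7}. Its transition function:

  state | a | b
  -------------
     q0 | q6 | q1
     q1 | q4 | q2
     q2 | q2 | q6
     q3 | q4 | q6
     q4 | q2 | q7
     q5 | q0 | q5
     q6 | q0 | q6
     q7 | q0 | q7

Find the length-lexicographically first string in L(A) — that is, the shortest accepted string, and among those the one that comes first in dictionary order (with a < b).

bab

A breadth-first search from q0 reaches an accepting state first via the path q0 → q1 → q4 → q7 on input bab.
No string of length < 3 is accepted (BFS exhausts all shorter strings without reaching an accepting state), and bab is the lexicographically least accepting string of length 3.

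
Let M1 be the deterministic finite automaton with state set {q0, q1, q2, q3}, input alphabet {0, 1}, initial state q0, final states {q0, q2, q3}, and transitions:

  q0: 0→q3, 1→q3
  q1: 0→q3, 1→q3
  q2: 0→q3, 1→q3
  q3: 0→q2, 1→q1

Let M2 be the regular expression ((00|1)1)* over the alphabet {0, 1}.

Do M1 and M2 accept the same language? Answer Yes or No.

The string 0 is accepted by M1 but rejected by M2.
So L(M1) ≠ L(M2).

No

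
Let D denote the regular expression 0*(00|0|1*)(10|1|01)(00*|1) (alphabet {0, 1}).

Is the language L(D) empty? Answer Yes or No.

No

The string 10 matches the expression, so it belongs to L(D).
Since L(D) contains at least one string, it is not empty.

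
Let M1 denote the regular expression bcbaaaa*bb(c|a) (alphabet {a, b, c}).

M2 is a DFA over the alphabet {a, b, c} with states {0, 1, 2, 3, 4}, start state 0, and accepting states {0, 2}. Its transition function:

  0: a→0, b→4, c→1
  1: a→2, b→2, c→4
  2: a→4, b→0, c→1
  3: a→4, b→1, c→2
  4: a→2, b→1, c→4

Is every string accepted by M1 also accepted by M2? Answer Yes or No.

No

The string bcbaaabbc is in L(M1) but not in L(M2).
So L(M1) ⊄ L(M2).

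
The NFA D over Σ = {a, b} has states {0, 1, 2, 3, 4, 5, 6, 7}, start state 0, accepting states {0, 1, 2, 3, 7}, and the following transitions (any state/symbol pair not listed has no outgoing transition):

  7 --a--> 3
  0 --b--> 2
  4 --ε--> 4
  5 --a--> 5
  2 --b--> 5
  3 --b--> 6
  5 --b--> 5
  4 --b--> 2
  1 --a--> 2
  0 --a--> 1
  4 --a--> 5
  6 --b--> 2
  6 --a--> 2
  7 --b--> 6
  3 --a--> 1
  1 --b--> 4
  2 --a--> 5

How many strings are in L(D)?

The useful subgraph on states {0, 1, 2, 4} is acyclic, so L(D) is finite; the longest accepting path visits 4 useful states, giving maximum string length 3.
Counting accepting paths from 0 by length: 1 of length 0, 2 of length 1, 1 of length 2, 1 of length 3. Total 5.

5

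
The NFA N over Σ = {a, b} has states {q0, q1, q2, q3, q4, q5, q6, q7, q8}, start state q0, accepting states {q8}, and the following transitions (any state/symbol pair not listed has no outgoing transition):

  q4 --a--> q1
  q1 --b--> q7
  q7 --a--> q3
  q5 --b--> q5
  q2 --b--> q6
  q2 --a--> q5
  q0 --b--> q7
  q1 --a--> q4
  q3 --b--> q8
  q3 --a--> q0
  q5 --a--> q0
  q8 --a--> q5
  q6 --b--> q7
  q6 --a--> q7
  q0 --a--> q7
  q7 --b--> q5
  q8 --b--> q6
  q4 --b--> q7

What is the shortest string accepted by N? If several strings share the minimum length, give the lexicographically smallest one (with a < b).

A breadth-first search from q0 reaches an accepting state first via the path q0 → q7 → q3 → q8 on input aab.
No string of length < 3 is accepted (BFS exhausts all shorter strings without reaching an accepting state), and aab is the lexicographically least accepting string of length 3.

aab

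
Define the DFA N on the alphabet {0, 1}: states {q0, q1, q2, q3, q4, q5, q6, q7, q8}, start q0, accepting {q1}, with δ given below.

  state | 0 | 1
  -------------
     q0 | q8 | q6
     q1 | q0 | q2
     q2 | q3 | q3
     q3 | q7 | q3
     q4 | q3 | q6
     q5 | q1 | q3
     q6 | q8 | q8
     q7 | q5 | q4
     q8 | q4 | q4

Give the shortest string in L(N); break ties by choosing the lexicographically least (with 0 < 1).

A breadth-first search from q0 reaches an accepting state first via the path q0 → q8 → q4 → q3 → q7 → q5 → q1 on input 000000.
No string of length < 6 is accepted (BFS exhausts all shorter strings without reaching an accepting state), and 000000 is the lexicographically least accepting string of length 6.

000000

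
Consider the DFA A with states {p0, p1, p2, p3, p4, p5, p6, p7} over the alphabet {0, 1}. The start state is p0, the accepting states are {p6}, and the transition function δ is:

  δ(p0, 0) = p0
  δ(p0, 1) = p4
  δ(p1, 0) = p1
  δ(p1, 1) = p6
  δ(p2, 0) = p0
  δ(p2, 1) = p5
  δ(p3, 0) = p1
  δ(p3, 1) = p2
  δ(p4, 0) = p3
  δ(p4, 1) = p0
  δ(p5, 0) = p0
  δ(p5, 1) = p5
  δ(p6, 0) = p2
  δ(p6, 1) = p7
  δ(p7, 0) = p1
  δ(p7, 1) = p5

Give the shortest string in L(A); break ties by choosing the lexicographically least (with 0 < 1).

1001

A breadth-first search from p0 reaches an accepting state first via the path p0 → p4 → p3 → p1 → p6 on input 1001.
No string of length < 4 is accepted (BFS exhausts all shorter strings without reaching an accepting state), and 1001 is the lexicographically least accepting string of length 4.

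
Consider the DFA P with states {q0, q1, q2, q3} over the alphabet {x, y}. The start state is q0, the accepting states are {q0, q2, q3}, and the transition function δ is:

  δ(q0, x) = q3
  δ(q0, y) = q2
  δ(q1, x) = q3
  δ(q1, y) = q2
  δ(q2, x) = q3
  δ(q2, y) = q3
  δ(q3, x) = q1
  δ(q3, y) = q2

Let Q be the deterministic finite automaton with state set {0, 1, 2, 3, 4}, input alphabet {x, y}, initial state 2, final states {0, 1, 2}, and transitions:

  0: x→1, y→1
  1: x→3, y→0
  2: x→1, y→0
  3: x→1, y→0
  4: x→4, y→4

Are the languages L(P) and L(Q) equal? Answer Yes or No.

Exploring the product automaton P × Q from the start pair (q0, 2), following both machines on each input symbol, reaches 4 state pairs: (q0, 2), (q3, 1), (q2, 0), (q1, 3).
P accepts in {q0, q2, q3} and Q accepts in {0, 1, 2}. In every reachable pair the two components are either both accepting — (q0, 2), (q3, 1), (q2, 0) — or both non-accepting, so no string is accepted by exactly one of the machines: L(P) \ L(Q) and L(Q) \ L(P) are both empty.
Hence every string is accepted by P iff it is accepted by Q, and the two languages coincide.

Yes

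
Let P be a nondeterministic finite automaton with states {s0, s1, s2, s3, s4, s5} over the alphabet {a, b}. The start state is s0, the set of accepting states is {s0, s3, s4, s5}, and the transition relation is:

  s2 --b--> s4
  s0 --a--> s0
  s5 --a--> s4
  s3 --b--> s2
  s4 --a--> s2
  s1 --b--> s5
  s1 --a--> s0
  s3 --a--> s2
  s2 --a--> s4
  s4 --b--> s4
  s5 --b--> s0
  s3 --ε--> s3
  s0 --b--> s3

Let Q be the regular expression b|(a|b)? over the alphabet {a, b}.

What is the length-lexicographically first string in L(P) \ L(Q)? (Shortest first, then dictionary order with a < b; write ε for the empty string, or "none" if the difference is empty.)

The string aa is accepted by P but not by Q.
No shorter string lies in the difference, and aa is the lexicographically first length-2 string in L(P) \ L(Q).

aa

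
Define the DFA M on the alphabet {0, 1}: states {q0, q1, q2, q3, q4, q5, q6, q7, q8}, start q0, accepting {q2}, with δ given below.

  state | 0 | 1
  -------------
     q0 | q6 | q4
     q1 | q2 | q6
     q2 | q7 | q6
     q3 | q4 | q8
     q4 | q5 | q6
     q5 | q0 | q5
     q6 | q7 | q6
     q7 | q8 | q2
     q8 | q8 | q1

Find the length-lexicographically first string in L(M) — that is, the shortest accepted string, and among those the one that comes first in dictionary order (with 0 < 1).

A breadth-first search from q0 reaches an accepting state first via the path q0 → q6 → q7 → q2 on input 001.
No string of length < 3 is accepted (BFS exhausts all shorter strings without reaching an accepting state), and 001 is the lexicographically least accepting string of length 3.

001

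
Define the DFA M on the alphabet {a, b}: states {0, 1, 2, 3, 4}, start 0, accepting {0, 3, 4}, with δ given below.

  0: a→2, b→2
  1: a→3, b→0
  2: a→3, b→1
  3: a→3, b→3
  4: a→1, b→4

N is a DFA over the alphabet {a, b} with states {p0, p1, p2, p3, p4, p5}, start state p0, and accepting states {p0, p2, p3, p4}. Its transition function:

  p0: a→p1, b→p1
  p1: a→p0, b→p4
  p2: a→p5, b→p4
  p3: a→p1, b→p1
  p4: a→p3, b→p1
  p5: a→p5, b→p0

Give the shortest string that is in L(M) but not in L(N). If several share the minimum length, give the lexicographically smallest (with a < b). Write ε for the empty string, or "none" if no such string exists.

The string aaa is accepted by M but not by N.
No shorter string lies in the difference, and aaa is the lexicographically first length-3 string in L(M) \ L(N).

aaa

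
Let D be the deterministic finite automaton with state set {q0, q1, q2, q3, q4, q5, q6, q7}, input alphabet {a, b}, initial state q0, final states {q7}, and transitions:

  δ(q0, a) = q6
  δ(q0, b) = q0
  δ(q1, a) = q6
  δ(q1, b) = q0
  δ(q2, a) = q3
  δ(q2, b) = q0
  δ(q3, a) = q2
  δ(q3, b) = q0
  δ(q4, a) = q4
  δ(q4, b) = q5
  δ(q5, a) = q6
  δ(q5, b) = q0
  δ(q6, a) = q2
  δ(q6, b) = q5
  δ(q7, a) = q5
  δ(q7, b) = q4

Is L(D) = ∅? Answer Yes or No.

The states reachable from the start state are {q0, q2, q3, q5, q6}.
None of the accepting states {q7} is reachable, so no string is accepted and L(D) = ∅.

Yes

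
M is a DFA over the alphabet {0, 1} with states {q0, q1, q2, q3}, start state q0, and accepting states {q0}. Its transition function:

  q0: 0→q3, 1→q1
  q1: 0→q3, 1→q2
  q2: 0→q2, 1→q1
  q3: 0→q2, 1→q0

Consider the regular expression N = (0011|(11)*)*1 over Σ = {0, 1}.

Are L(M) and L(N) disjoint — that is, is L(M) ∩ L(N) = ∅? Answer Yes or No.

Yes

Converting the expression N to a DFA (subset construction, then merging equivalent states) gives the minimal DFA with states {n0, n1, n2, n3, n4, n5}, start state n0, accepting states {n2} and transitions n0: 0→n1, 1→n2; n1: 0→n3, 1→n4; n2: 0→n4, 1→n0; n3: 0→n4, 1→n5; n4: 0→n4, 1→n4; n5: 0→n4, 1→n0.
Exploring the product automaton M × N from the start pair (q0, n0), following both machines on each input symbol, reaches 11 state pairs: (q0, n0), (q3, n1), (q1, n2), (q2, n3), (q0, n4), (q3, n4), (q2, n0), (q2, n4), (q1, n5), (q1, n4), (q2, n1).
M accepts in {q0} and N accepts in {n2}; no reachable pair has both components accepting, so no string drives both machines to acceptance simultaneously and L(M) ∩ L(N) = ∅.
So no string is accepted by both, and the intersection is empty.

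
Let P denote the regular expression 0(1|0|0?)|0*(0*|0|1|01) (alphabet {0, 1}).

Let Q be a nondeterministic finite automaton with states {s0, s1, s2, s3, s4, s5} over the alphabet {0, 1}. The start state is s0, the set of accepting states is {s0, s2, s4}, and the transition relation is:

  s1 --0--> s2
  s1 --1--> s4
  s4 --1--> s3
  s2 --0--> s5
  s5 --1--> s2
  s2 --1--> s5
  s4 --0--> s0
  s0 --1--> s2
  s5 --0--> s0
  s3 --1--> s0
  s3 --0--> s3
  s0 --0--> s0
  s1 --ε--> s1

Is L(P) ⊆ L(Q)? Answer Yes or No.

Yes

Converting the expression P to a DFA (subset construction, then merging equivalent states) gives the minimal DFA with states {p0, p1, p2}, start state p0, accepting states {p0, p1} and transitions p0: 0→p0, 1→p1; p1: 0→p2, 1→p2; p2: 0→p2, 1→p2.
Exploring the product automaton P × Q from the start pair (p0, s0), following both machines on each input symbol, reaches 5 state pairs: (p0, s0), (p1, s2), (p2, s5), (p2, s0), (p2, s2).
P accepts in {p0, p1} and Q accepts in {s0, s2, s4}. The reachable pairs whose P-component is accepting are (p0, s0), (p1, s2); in each of them the Q-component is accepting too, so the product for L(P) \ L(Q) (P-component accepting, Q-component rejecting) has no reachable accepting pair and the difference is empty.
Hence every string in L(P) is also in L(Q).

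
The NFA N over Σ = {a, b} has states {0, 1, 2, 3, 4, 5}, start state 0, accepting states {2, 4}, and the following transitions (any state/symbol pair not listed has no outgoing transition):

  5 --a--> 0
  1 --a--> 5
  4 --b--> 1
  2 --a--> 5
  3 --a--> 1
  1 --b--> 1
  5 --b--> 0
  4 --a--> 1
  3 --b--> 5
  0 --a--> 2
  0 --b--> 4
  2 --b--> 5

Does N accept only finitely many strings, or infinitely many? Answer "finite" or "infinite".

infinite

State 0 is reachable from the start and can reach an accepting state, and it lies on the cycle 0 → 2 → 5 → 0.
Traversing that cycle any number of times yields accepted strings of unbounded length, so the language is infinite.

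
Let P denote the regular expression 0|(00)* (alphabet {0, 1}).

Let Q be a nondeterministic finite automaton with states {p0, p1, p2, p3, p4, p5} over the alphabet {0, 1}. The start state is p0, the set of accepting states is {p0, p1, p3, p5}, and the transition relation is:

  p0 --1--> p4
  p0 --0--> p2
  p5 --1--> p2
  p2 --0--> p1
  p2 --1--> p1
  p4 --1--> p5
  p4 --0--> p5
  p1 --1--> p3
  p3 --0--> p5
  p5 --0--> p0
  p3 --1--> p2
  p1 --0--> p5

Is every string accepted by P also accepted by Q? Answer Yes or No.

No

The string 0 is in L(P) but not in L(Q).
So L(P) ⊄ L(Q).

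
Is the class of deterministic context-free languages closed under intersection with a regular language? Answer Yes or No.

Yes

Run the DPDA and a DFA for the regular language in lock-step (product of the two finite controls, one shared stack, the DFA component advancing only on genuine input moves); the result is still deterministic and accepts when both components accept.
So the deterministic context-free languages are closed under intersection with a regular language.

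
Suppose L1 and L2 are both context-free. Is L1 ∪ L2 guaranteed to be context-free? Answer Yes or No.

Take grammars for L₁ and L₂ with disjoint nonterminals and start symbols S₁, S₂; the grammar with a new start symbol and productions S → S₁ | S₂ generates L₁ ∪ L₂.
So the context-free languages are closed under union.

Yes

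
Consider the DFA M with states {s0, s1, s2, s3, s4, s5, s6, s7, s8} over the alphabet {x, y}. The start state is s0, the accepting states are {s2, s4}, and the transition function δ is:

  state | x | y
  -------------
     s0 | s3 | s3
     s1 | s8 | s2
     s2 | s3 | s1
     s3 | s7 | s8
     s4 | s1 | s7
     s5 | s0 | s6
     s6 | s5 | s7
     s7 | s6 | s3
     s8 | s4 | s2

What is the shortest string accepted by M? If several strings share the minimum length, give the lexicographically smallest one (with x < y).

A breadth-first search from s0 reaches an accepting state first via the path s0 → s3 → s8 → s4 on input xyx.
No string of length < 3 is accepted (BFS exhausts all shorter strings without reaching an accepting state), and xyx is the lexicographically least accepting string of length 3.

xyx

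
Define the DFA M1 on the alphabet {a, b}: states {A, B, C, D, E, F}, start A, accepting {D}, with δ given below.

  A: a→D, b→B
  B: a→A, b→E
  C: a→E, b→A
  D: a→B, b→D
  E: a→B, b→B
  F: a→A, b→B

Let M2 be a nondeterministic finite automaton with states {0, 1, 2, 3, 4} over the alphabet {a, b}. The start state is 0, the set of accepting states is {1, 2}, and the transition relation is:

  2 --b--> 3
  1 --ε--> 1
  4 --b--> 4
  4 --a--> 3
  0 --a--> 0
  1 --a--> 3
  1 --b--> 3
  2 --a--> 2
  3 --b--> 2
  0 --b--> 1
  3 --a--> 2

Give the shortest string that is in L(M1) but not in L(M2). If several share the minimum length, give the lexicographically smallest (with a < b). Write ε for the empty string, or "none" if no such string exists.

a

The string a is accepted by M1 but not by M2.
No shorter string lies in the difference, and a is the lexicographically first length-1 string in L(M1) \ L(M2).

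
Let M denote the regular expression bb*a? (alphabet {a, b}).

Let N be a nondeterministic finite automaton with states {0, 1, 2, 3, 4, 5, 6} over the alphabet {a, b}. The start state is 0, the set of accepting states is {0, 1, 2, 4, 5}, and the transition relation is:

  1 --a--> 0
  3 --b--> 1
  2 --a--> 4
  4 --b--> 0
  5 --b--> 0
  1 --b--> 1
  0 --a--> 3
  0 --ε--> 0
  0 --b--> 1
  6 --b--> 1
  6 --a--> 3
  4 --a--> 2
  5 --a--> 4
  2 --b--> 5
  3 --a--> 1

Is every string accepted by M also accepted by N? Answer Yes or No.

Yes

Converting the expression M to a DFA (subset construction, then merging equivalent states) gives the minimal DFA with states {m0, m1, m2, m3}, start state m0, accepting states {m2, m3} and transitions m0: a→m1, b→m2; m1: a→m1, b→m1; m2: a→m3, b→m2; m3: a→m1, b→m1.
Exploring the product automaton M × N from the start pair (m0, 0), following both machines on each input symbol, reaches 6 state pairs: (m0, 0), (m1, 3), (m2, 1), (m1, 1), (m3, 0), (m1, 0).
M accepts in {m2, m3} and N accepts in {0, 1, 2, 4, 5}. The reachable pairs whose M-component is accepting are (m2, 1), (m3, 0); in each of them the N-component is accepting too, so the product for L(M) \ L(N) (M-component accepting, N-component rejecting) has no reachable accepting pair and the difference is empty.
Hence every string in L(M) is also in L(N).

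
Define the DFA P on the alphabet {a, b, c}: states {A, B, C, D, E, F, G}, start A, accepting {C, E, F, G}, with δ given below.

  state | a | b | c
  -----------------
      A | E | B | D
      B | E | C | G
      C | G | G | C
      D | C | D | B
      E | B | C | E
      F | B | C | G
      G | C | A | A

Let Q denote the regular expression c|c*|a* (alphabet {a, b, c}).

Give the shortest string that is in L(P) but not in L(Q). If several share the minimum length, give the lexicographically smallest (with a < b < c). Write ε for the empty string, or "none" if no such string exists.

The string ab is accepted by P but not by Q.
No shorter string lies in the difference, and ab is the lexicographically first length-2 string in L(P) \ L(Q).

ab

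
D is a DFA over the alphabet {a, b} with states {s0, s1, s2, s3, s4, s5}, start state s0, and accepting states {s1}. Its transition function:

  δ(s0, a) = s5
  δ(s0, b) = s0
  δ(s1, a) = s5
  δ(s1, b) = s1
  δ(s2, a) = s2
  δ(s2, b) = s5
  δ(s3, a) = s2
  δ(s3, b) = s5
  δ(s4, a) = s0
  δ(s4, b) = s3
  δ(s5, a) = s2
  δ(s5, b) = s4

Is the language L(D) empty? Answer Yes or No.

The states reachable from the start state are {s0, s2, s3, s4, s5}.
None of the accepting states {s1} is reachable, so no string is accepted and L(D) = ∅.

Yes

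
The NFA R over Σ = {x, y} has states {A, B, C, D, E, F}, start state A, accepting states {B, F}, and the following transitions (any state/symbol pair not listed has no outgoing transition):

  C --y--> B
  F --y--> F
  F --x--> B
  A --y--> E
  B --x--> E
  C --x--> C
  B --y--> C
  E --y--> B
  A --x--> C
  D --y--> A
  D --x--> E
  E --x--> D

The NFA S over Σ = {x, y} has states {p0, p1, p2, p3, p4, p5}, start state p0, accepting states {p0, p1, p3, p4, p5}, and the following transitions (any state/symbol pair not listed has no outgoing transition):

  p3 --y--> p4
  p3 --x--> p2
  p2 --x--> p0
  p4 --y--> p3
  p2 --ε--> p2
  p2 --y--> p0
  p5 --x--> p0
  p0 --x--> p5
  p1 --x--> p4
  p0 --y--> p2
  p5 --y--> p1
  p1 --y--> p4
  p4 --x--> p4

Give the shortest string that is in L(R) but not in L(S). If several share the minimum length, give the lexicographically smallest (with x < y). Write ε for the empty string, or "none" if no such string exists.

xxy

The string xxy is accepted by R but not by S.
No shorter string lies in the difference, and xxy is the lexicographically first length-3 string in L(R) \ L(S).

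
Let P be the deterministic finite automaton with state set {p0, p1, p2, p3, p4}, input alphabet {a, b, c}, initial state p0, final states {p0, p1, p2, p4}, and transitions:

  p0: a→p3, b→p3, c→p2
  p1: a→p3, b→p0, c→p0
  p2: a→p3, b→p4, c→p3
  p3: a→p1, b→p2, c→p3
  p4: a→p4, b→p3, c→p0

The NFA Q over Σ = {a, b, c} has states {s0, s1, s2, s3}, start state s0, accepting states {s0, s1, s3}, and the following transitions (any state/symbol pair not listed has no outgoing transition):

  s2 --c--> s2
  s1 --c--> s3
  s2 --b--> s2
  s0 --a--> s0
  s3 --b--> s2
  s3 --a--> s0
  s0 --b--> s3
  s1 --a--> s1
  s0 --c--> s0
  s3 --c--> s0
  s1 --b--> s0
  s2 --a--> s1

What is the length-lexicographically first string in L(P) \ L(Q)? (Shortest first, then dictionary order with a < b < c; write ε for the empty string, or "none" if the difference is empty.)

bb

The string bb is accepted by P but not by Q.
No shorter string lies in the difference, and bb is the lexicographically first length-2 string in L(P) \ L(Q).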